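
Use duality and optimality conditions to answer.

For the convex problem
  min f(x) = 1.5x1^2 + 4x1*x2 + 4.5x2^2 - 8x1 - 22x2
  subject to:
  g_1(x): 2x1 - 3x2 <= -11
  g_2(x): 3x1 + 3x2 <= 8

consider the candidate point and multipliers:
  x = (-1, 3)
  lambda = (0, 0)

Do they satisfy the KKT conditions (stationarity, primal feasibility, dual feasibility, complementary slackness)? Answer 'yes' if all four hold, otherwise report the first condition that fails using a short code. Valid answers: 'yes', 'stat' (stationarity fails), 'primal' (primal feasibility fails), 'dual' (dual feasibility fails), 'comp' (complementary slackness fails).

Gradient of f: grad f(x) = Q x + c = (1, 1)
Constraint values g_i(x) = a_i^T x - b_i:
  g_1((-1, 3)) = 0
  g_2((-1, 3)) = -2
Stationarity residual: grad f(x) + sum_i lambda_i a_i = (1, 1)
  -> stationarity FAILS
Primal feasibility (all g_i <= 0): OK
Dual feasibility (all lambda_i >= 0): OK
Complementary slackness (lambda_i * g_i(x) = 0 for all i): OK

Verdict: the first failing condition is stationarity -> stat.

stat


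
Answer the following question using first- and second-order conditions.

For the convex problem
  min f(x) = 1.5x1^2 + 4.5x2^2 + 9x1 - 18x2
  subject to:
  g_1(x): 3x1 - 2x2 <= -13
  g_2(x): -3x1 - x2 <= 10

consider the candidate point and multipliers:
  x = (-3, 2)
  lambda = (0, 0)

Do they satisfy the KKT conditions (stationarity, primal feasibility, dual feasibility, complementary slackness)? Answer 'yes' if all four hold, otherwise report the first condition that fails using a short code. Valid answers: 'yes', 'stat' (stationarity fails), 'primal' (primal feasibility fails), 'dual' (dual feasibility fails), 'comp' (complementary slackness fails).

Gradient of f: grad f(x) = Q x + c = (0, 0)
Constraint values g_i(x) = a_i^T x - b_i:
  g_1((-3, 2)) = 0
  g_2((-3, 2)) = -3
Stationarity residual: grad f(x) + sum_i lambda_i a_i = (0, 0)
  -> stationarity OK
Primal feasibility (all g_i <= 0): OK
Dual feasibility (all lambda_i >= 0): OK
Complementary slackness (lambda_i * g_i(x) = 0 for all i): OK

Verdict: yes, KKT holds.

yes


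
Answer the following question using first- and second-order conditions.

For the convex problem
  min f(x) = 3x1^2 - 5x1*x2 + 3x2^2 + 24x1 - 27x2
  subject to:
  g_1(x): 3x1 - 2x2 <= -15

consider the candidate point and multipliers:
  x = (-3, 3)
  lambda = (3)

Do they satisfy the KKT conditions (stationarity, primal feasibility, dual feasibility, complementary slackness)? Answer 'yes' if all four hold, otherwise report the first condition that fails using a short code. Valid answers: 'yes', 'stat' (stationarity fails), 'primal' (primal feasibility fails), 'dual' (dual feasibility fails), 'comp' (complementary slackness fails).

Gradient of f: grad f(x) = Q x + c = (-9, 6)
Constraint values g_i(x) = a_i^T x - b_i:
  g_1((-3, 3)) = 0
Stationarity residual: grad f(x) + sum_i lambda_i a_i = (0, 0)
  -> stationarity OK
Primal feasibility (all g_i <= 0): OK
Dual feasibility (all lambda_i >= 0): OK
Complementary slackness (lambda_i * g_i(x) = 0 for all i): OK

Verdict: yes, KKT holds.

yes


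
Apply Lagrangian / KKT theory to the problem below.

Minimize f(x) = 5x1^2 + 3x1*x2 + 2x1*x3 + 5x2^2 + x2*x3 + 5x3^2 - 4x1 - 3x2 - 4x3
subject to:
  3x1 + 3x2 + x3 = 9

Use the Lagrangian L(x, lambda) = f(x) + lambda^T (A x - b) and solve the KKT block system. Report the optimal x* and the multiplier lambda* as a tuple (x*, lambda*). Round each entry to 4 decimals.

Form the Lagrangian:
  L(x, lambda) = (1/2) x^T Q x + c^T x + lambda^T (A x - b)
Stationarity (grad_x L = 0): Q x + c + A^T lambda = 0.
Primal feasibility: A x = b.

This gives the KKT block system:
  [ Q   A^T ] [ x     ]   [-c ]
  [ A    0  ] [ lambda ] = [ b ]

Solving the linear system:
  x*      = (1.4539, 1.3816, 0.4934)
  lambda* = (-5.2237)
  f(x*)   = 17.5395

x* = (1.4539, 1.3816, 0.4934), lambda* = (-5.2237)


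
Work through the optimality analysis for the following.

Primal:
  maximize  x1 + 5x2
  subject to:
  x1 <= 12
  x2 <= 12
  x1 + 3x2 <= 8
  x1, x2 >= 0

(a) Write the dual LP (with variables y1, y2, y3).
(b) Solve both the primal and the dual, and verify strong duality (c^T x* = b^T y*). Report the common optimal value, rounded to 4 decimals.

The standard primal-dual pair for 'max c^T x s.t. A x <= b, x >= 0' is:
  Dual:  min b^T y  s.t.  A^T y >= c,  y >= 0.

So the dual LP is:
  minimize  12y1 + 12y2 + 8y3
  subject to:
    y1 + y3 >= 1
    y2 + 3y3 >= 5
    y1, y2, y3 >= 0

Solving the primal: x* = (0, 2.6667).
  primal value c^T x* = 13.3333.
Solving the dual: y* = (0, 0, 1.6667).
  dual value b^T y* = 13.3333.
Strong duality: c^T x* = b^T y*. Confirmed.

13.3333


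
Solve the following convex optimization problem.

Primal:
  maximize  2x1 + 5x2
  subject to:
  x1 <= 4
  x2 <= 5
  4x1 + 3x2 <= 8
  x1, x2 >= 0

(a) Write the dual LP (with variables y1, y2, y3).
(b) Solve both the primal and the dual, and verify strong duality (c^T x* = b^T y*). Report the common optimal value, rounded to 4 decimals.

The standard primal-dual pair for 'max c^T x s.t. A x <= b, x >= 0' is:
  Dual:  min b^T y  s.t.  A^T y >= c,  y >= 0.

So the dual LP is:
  minimize  4y1 + 5y2 + 8y3
  subject to:
    y1 + 4y3 >= 2
    y2 + 3y3 >= 5
    y1, y2, y3 >= 0

Solving the primal: x* = (0, 2.6667).
  primal value c^T x* = 13.3333.
Solving the dual: y* = (0, 0, 1.6667).
  dual value b^T y* = 13.3333.
Strong duality: c^T x* = b^T y*. Confirmed.

13.3333


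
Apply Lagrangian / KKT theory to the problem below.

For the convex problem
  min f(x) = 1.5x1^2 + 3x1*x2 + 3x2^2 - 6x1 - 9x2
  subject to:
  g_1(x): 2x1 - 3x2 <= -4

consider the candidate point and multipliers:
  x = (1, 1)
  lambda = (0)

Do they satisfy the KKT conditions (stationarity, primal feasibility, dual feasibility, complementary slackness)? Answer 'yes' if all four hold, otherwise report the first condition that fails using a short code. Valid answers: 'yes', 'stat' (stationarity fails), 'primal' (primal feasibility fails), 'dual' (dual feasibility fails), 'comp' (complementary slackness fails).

Gradient of f: grad f(x) = Q x + c = (0, 0)
Constraint values g_i(x) = a_i^T x - b_i:
  g_1((1, 1)) = 3
Stationarity residual: grad f(x) + sum_i lambda_i a_i = (0, 0)
  -> stationarity OK
Primal feasibility (all g_i <= 0): FAILS
Dual feasibility (all lambda_i >= 0): OK
Complementary slackness (lambda_i * g_i(x) = 0 for all i): OK

Verdict: the first failing condition is primal_feasibility -> primal.

primal


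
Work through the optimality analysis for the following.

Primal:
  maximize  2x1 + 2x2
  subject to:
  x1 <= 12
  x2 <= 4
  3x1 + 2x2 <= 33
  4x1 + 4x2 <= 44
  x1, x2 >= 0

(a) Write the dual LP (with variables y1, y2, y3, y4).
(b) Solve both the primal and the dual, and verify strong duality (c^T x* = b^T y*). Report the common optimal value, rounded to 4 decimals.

The standard primal-dual pair for 'max c^T x s.t. A x <= b, x >= 0' is:
  Dual:  min b^T y  s.t.  A^T y >= c,  y >= 0.

So the dual LP is:
  minimize  12y1 + 4y2 + 33y3 + 44y4
  subject to:
    y1 + 3y3 + 4y4 >= 2
    y2 + 2y3 + 4y4 >= 2
    y1, y2, y3, y4 >= 0

Solving the primal: x* = (11, 0).
  primal value c^T x* = 22.
Solving the dual: y* = (0, 0, 0, 0.5).
  dual value b^T y* = 22.
Strong duality: c^T x* = b^T y*. Confirmed.

22


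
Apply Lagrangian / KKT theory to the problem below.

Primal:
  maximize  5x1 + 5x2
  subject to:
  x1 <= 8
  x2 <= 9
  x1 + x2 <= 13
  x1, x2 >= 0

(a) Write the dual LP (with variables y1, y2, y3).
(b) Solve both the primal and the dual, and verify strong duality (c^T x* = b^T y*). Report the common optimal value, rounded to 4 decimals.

The standard primal-dual pair for 'max c^T x s.t. A x <= b, x >= 0' is:
  Dual:  min b^T y  s.t.  A^T y >= c,  y >= 0.

So the dual LP is:
  minimize  8y1 + 9y2 + 13y3
  subject to:
    y1 + y3 >= 5
    y2 + y3 >= 5
    y1, y2, y3 >= 0

Solving the primal: x* = (4, 9).
  primal value c^T x* = 65.
Solving the dual: y* = (0, 0, 5).
  dual value b^T y* = 65.
Strong duality: c^T x* = b^T y*. Confirmed.

65


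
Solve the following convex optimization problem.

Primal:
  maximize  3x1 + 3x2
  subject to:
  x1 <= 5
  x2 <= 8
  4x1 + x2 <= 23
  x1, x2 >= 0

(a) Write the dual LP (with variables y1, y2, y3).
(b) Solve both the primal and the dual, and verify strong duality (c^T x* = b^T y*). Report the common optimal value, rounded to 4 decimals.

The standard primal-dual pair for 'max c^T x s.t. A x <= b, x >= 0' is:
  Dual:  min b^T y  s.t.  A^T y >= c,  y >= 0.

So the dual LP is:
  minimize  5y1 + 8y2 + 23y3
  subject to:
    y1 + 4y3 >= 3
    y2 + y3 >= 3
    y1, y2, y3 >= 0

Solving the primal: x* = (3.75, 8).
  primal value c^T x* = 35.25.
Solving the dual: y* = (0, 2.25, 0.75).
  dual value b^T y* = 35.25.
Strong duality: c^T x* = b^T y*. Confirmed.

35.25


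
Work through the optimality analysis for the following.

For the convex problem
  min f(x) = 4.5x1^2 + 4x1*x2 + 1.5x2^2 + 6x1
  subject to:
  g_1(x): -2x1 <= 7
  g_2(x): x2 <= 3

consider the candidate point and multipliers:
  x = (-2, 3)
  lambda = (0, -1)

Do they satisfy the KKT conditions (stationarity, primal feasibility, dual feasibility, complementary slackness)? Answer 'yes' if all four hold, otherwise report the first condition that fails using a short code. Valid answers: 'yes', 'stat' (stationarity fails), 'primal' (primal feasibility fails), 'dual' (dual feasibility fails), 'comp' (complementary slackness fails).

Gradient of f: grad f(x) = Q x + c = (0, 1)
Constraint values g_i(x) = a_i^T x - b_i:
  g_1((-2, 3)) = -3
  g_2((-2, 3)) = 0
Stationarity residual: grad f(x) + sum_i lambda_i a_i = (0, 0)
  -> stationarity OK
Primal feasibility (all g_i <= 0): OK
Dual feasibility (all lambda_i >= 0): FAILS
Complementary slackness (lambda_i * g_i(x) = 0 for all i): OK

Verdict: the first failing condition is dual_feasibility -> dual.

dual


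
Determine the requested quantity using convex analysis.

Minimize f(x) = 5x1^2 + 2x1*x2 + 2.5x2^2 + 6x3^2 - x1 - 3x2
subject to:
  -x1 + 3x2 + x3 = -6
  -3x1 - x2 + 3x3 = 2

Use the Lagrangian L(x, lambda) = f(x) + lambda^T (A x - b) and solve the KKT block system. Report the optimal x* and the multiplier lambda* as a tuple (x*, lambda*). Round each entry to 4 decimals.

Form the Lagrangian:
  L(x, lambda) = (1/2) x^T Q x + c^T x + lambda^T (A x - b)
Stationarity (grad_x L = 0): Q x + c + A^T lambda = 0.
Primal feasibility: A x = b.

This gives the KKT block system:
  [ Q   A^T ] [ x     ]   [-c ]
  [ A    0  ] [ lambda ] = [ b ]

Solving the linear system:
  x*      = (0.2273, -2, 0.2273)
  lambda* = (3.4909, -2.0727)
  f(x*)   = 15.4318

x* = (0.2273, -2, 0.2273), lambda* = (3.4909, -2.0727)


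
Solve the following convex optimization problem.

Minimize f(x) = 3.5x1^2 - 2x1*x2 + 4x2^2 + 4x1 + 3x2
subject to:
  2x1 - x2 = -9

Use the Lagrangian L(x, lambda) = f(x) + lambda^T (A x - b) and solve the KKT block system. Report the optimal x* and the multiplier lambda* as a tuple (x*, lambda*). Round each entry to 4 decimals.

Form the Lagrangian:
  L(x, lambda) = (1/2) x^T Q x + c^T x + lambda^T (A x - b)
Stationarity (grad_x L = 0): Q x + c + A^T lambda = 0.
Primal feasibility: A x = b.

This gives the KKT block system:
  [ Q   A^T ] [ x     ]   [-c ]
  [ A    0  ] [ lambda ] = [ b ]

Solving the linear system:
  x*      = (-4.3871, 0.2258)
  lambda* = (13.5806)
  f(x*)   = 52.6774

x* = (-4.3871, 0.2258), lambda* = (13.5806)


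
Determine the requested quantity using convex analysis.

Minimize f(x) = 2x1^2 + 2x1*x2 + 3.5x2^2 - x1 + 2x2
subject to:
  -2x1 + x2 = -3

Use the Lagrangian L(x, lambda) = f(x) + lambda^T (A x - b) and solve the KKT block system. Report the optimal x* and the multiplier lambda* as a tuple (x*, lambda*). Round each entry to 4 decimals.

Form the Lagrangian:
  L(x, lambda) = (1/2) x^T Q x + c^T x + lambda^T (A x - b)
Stationarity (grad_x L = 0): Q x + c + A^T lambda = 0.
Primal feasibility: A x = b.

This gives the KKT block system:
  [ Q   A^T ] [ x     ]   [-c ]
  [ A    0  ] [ lambda ] = [ b ]

Solving the linear system:
  x*      = (1.125, -0.75)
  lambda* = (1)
  f(x*)   = 0.1875

x* = (1.125, -0.75), lambda* = (1)


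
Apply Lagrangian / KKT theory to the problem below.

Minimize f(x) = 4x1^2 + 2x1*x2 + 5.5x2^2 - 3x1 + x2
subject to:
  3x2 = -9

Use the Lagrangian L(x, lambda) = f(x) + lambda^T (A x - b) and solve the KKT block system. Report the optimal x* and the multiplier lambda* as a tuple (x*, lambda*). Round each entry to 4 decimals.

Form the Lagrangian:
  L(x, lambda) = (1/2) x^T Q x + c^T x + lambda^T (A x - b)
Stationarity (grad_x L = 0): Q x + c + A^T lambda = 0.
Primal feasibility: A x = b.

This gives the KKT block system:
  [ Q   A^T ] [ x     ]   [-c ]
  [ A    0  ] [ lambda ] = [ b ]

Solving the linear system:
  x*      = (1.125, -3)
  lambda* = (9.9167)
  f(x*)   = 41.4375

x* = (1.125, -3), lambda* = (9.9167)


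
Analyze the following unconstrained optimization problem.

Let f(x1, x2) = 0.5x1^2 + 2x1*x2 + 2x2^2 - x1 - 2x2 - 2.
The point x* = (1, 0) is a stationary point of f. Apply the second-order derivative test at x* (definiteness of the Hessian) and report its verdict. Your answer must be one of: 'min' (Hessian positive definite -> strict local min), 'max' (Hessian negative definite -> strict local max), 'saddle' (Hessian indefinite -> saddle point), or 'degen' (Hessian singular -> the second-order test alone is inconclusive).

Compute the Hessian H = grad^2 f:
  H = [[1, 2], [2, 4]]
Verify stationarity: grad f(x*) = H x* + g = (0, 0).
Eigenvalues of H: 0, 5.
H has a zero eigenvalue (singular; positive semidefinite but not definite), so H is neither positive definite, negative definite, nor indefinite. The second-order test alone is inconclusive -> degen.
(Indeed, f is constant along the null direction of H through x*, so x* is not a strict local extremum.)

degen


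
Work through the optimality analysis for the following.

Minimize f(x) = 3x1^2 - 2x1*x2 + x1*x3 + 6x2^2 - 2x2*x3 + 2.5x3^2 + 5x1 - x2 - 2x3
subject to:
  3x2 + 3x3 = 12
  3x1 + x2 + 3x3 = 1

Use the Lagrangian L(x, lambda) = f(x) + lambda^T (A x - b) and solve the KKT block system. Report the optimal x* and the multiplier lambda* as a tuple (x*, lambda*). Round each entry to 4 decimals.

Form the Lagrangian:
  L(x, lambda) = (1/2) x^T Q x + c^T x + lambda^T (A x - b)
Stationarity (grad_x L = 0): Q x + c + A^T lambda = 0.
Primal feasibility: A x = b.

This gives the KKT block system:
  [ Q   A^T ] [ x     ]   [-c ]
  [ A    0  ] [ lambda ] = [ b ]

Solving the linear system:
  x*      = (-2.8305, 1.2542, 2.7458)
  lambda* = (-6.0452, 3.9153)
  f(x*)   = 23.8644

x* = (-2.8305, 1.2542, 2.7458), lambda* = (-6.0452, 3.9153)


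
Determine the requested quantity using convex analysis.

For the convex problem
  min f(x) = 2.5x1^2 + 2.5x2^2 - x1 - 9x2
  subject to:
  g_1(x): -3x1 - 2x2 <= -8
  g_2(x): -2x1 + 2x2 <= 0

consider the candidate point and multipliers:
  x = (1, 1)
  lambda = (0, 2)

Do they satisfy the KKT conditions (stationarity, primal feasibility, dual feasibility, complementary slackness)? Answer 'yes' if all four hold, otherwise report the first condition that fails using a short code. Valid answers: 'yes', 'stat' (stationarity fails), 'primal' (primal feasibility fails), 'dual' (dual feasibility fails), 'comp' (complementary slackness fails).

Gradient of f: grad f(x) = Q x + c = (4, -4)
Constraint values g_i(x) = a_i^T x - b_i:
  g_1((1, 1)) = 3
  g_2((1, 1)) = 0
Stationarity residual: grad f(x) + sum_i lambda_i a_i = (0, 0)
  -> stationarity OK
Primal feasibility (all g_i <= 0): FAILS
Dual feasibility (all lambda_i >= 0): OK
Complementary slackness (lambda_i * g_i(x) = 0 for all i): OK

Verdict: the first failing condition is primal_feasibility -> primal.

primal


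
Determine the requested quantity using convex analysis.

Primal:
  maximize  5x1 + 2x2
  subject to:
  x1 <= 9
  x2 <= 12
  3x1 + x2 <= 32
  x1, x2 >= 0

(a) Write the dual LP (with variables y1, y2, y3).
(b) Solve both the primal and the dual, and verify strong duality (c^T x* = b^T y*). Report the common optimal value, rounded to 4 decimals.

The standard primal-dual pair for 'max c^T x s.t. A x <= b, x >= 0' is:
  Dual:  min b^T y  s.t.  A^T y >= c,  y >= 0.

So the dual LP is:
  minimize  9y1 + 12y2 + 32y3
  subject to:
    y1 + 3y3 >= 5
    y2 + y3 >= 2
    y1, y2, y3 >= 0

Solving the primal: x* = (6.6667, 12).
  primal value c^T x* = 57.3333.
Solving the dual: y* = (0, 0.3333, 1.6667).
  dual value b^T y* = 57.3333.
Strong duality: c^T x* = b^T y*. Confirmed.

57.3333


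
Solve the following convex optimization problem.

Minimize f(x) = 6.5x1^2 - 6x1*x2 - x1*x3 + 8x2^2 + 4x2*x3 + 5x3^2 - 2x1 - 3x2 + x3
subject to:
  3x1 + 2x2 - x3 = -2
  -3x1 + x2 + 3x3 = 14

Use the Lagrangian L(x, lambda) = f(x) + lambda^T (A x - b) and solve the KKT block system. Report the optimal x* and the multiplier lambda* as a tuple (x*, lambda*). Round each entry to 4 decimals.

Form the Lagrangian:
  L(x, lambda) = (1/2) x^T Q x + c^T x + lambda^T (A x - b)
Stationarity (grad_x L = 0): Q x + c + A^T lambda = 0.
Primal feasibility: A x = b.

This gives the KKT block system:
  [ Q   A^T ] [ x     ]   [-c ]
  [ A    0  ] [ lambda ] = [ b ]

Solving the linear system:
  x*      = (-0.5307, 1.5978, 3.6034)
  lambda* = (-10.933, -18.2961)
  f(x*)   = 117.0754

x* = (-0.5307, 1.5978, 3.6034), lambda* = (-10.933, -18.2961)


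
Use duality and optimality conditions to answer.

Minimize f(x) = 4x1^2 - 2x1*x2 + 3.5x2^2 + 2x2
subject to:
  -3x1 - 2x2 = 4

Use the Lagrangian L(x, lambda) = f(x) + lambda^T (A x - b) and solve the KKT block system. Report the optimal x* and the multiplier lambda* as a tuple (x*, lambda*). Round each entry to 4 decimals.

Form the Lagrangian:
  L(x, lambda) = (1/2) x^T Q x + c^T x + lambda^T (A x - b)
Stationarity (grad_x L = 0): Q x + c + A^T lambda = 0.
Primal feasibility: A x = b.

This gives the KKT block system:
  [ Q   A^T ] [ x     ]   [-c ]
  [ A    0  ] [ lambda ] = [ b ]

Solving the linear system:
  x*      = (-0.7395, -0.8908)
  lambda* = (-1.3782)
  f(x*)   = 1.8655

x* = (-0.7395, -0.8908), lambda* = (-1.3782)


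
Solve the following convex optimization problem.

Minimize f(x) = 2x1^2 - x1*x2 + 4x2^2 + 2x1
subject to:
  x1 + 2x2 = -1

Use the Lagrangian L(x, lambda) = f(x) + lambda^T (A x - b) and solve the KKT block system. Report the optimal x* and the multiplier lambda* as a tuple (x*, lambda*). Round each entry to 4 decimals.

Form the Lagrangian:
  L(x, lambda) = (1/2) x^T Q x + c^T x + lambda^T (A x - b)
Stationarity (grad_x L = 0): Q x + c + A^T lambda = 0.
Primal feasibility: A x = b.

This gives the KKT block system:
  [ Q   A^T ] [ x     ]   [-c ]
  [ A    0  ] [ lambda ] = [ b ]

Solving the linear system:
  x*      = (-0.6429, -0.1786)
  lambda* = (0.3929)
  f(x*)   = -0.4464

x* = (-0.6429, -0.1786), lambda* = (0.3929)


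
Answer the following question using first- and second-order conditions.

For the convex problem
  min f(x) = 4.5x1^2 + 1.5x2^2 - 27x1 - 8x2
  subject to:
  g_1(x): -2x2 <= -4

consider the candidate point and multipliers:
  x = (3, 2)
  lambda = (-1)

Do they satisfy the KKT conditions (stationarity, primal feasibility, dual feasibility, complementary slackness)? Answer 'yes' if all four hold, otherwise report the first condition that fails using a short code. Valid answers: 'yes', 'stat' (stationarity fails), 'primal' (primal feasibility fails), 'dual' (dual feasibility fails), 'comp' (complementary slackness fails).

Gradient of f: grad f(x) = Q x + c = (0, -2)
Constraint values g_i(x) = a_i^T x - b_i:
  g_1((3, 2)) = 0
Stationarity residual: grad f(x) + sum_i lambda_i a_i = (0, 0)
  -> stationarity OK
Primal feasibility (all g_i <= 0): OK
Dual feasibility (all lambda_i >= 0): FAILS
Complementary slackness (lambda_i * g_i(x) = 0 for all i): OK

Verdict: the first failing condition is dual_feasibility -> dual.

dual


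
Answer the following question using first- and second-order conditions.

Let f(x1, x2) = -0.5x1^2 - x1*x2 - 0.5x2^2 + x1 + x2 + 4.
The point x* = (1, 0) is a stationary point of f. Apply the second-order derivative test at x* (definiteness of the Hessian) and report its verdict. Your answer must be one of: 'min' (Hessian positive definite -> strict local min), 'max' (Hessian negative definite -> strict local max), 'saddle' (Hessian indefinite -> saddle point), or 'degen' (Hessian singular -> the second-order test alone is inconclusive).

Compute the Hessian H = grad^2 f:
  H = [[-1, -1], [-1, -1]]
Verify stationarity: grad f(x*) = H x* + g = (0, 0).
Eigenvalues of H: -2, 0.
H has a zero eigenvalue (singular; negative semidefinite but not definite), so H is neither positive definite, negative definite, nor indefinite. The second-order test alone is inconclusive -> degen.
(Indeed, f is constant along the null direction of H through x*, so x* is not a strict local extremum.)

degen


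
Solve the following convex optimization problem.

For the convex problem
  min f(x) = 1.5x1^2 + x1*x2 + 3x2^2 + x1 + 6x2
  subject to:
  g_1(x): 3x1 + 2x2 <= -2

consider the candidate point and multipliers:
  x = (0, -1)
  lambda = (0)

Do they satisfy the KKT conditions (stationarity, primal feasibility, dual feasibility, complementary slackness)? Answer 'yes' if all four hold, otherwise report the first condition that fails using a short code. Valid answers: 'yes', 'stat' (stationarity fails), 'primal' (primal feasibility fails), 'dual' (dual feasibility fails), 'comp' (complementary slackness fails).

Gradient of f: grad f(x) = Q x + c = (0, 0)
Constraint values g_i(x) = a_i^T x - b_i:
  g_1((0, -1)) = 0
Stationarity residual: grad f(x) + sum_i lambda_i a_i = (0, 0)
  -> stationarity OK
Primal feasibility (all g_i <= 0): OK
Dual feasibility (all lambda_i >= 0): OK
Complementary slackness (lambda_i * g_i(x) = 0 for all i): OK

Verdict: yes, KKT holds.

yes


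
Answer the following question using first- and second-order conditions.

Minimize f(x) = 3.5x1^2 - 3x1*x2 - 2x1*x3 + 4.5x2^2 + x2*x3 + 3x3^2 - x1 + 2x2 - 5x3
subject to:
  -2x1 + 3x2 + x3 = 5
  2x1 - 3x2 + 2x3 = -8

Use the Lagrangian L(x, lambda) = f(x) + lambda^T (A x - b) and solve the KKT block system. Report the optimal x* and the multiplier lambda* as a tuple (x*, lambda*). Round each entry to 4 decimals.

Form the Lagrangian:
  L(x, lambda) = (1/2) x^T Q x + c^T x + lambda^T (A x - b)
Stationarity (grad_x L = 0): Q x + c + A^T lambda = 0.
Primal feasibility: A x = b.

This gives the KKT block system:
  [ Q   A^T ] [ x     ]   [-c ]
  [ A    0  ] [ lambda ] = [ b ]

Solving the linear system:
  x*      = (-1.0952, 1.2698, -1)
  lambda* = (-0.9788, 4.2593)
  f(x*)   = 23.8016

x* = (-1.0952, 1.2698, -1), lambda* = (-0.9788, 4.2593)


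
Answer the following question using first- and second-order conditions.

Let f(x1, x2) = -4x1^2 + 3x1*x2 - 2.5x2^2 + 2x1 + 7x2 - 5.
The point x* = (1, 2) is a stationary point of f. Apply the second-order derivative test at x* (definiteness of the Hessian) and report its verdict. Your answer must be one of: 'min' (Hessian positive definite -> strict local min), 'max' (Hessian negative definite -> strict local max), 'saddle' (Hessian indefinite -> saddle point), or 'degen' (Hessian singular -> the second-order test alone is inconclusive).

Compute the Hessian H = grad^2 f:
  H = [[-8, 3], [3, -5]]
Verify stationarity: grad f(x*) = H x* + g = (0, 0).
Eigenvalues of H: -9.8541, -3.1459.
Both eigenvalues < 0, so H is negative definite -> x* is a strict local max.

max


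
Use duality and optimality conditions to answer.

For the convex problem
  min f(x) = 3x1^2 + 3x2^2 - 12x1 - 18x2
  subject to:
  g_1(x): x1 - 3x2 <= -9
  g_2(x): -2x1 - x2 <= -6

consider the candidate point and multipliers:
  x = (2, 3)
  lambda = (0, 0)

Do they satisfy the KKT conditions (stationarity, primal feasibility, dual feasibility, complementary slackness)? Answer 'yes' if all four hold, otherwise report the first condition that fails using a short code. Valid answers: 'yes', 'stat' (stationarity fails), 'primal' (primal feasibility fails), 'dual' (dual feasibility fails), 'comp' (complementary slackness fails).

Gradient of f: grad f(x) = Q x + c = (0, 0)
Constraint values g_i(x) = a_i^T x - b_i:
  g_1((2, 3)) = 2
  g_2((2, 3)) = -1
Stationarity residual: grad f(x) + sum_i lambda_i a_i = (0, 0)
  -> stationarity OK
Primal feasibility (all g_i <= 0): FAILS
Dual feasibility (all lambda_i >= 0): OK
Complementary slackness (lambda_i * g_i(x) = 0 for all i): OK

Verdict: the first failing condition is primal_feasibility -> primal.

primal


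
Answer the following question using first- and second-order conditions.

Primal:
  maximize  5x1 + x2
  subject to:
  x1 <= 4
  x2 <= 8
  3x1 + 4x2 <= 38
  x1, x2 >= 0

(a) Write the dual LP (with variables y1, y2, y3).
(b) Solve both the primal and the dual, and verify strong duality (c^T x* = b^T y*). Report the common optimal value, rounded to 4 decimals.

The standard primal-dual pair for 'max c^T x s.t. A x <= b, x >= 0' is:
  Dual:  min b^T y  s.t.  A^T y >= c,  y >= 0.

So the dual LP is:
  minimize  4y1 + 8y2 + 38y3
  subject to:
    y1 + 3y3 >= 5
    y2 + 4y3 >= 1
    y1, y2, y3 >= 0

Solving the primal: x* = (4, 6.5).
  primal value c^T x* = 26.5.
Solving the dual: y* = (4.25, 0, 0.25).
  dual value b^T y* = 26.5.
Strong duality: c^T x* = b^T y*. Confirmed.

26.5


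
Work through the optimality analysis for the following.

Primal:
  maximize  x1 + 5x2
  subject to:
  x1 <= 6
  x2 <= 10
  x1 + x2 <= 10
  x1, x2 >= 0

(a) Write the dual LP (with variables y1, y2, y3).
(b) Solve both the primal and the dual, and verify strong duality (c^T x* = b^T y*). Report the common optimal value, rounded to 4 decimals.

The standard primal-dual pair for 'max c^T x s.t. A x <= b, x >= 0' is:
  Dual:  min b^T y  s.t.  A^T y >= c,  y >= 0.

So the dual LP is:
  minimize  6y1 + 10y2 + 10y3
  subject to:
    y1 + y3 >= 1
    y2 + y3 >= 5
    y1, y2, y3 >= 0

Solving the primal: x* = (0, 10).
  primal value c^T x* = 50.
Solving the dual: y* = (0, 0, 5).
  dual value b^T y* = 50.
Strong duality: c^T x* = b^T y*. Confirmed.

50


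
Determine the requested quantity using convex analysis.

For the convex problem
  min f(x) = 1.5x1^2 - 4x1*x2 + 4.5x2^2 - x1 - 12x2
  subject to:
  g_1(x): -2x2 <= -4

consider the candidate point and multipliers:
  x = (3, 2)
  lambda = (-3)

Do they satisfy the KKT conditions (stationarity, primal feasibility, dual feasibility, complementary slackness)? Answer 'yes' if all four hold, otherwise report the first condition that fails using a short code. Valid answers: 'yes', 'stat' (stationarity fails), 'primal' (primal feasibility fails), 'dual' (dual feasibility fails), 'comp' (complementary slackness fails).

Gradient of f: grad f(x) = Q x + c = (0, -6)
Constraint values g_i(x) = a_i^T x - b_i:
  g_1((3, 2)) = 0
Stationarity residual: grad f(x) + sum_i lambda_i a_i = (0, 0)
  -> stationarity OK
Primal feasibility (all g_i <= 0): OK
Dual feasibility (all lambda_i >= 0): FAILS
Complementary slackness (lambda_i * g_i(x) = 0 for all i): OK

Verdict: the first failing condition is dual_feasibility -> dual.

dual


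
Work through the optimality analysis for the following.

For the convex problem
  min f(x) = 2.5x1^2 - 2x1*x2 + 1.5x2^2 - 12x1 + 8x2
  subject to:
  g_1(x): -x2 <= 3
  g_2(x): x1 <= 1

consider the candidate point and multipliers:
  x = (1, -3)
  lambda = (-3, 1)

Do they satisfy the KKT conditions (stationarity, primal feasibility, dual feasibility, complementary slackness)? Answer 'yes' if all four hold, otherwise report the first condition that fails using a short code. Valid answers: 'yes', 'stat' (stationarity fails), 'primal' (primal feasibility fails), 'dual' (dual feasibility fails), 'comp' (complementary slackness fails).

Gradient of f: grad f(x) = Q x + c = (-1, -3)
Constraint values g_i(x) = a_i^T x - b_i:
  g_1((1, -3)) = 0
  g_2((1, -3)) = 0
Stationarity residual: grad f(x) + sum_i lambda_i a_i = (0, 0)
  -> stationarity OK
Primal feasibility (all g_i <= 0): OK
Dual feasibility (all lambda_i >= 0): FAILS
Complementary slackness (lambda_i * g_i(x) = 0 for all i): OK

Verdict: the first failing condition is dual_feasibility -> dual.

dual


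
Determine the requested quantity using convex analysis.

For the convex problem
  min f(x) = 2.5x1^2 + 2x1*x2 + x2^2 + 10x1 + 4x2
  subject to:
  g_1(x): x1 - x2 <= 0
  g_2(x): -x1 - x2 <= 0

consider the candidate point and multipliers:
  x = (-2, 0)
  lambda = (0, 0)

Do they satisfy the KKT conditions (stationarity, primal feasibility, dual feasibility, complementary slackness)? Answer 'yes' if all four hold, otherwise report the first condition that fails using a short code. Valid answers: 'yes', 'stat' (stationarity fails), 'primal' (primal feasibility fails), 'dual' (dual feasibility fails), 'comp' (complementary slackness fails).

Gradient of f: grad f(x) = Q x + c = (0, 0)
Constraint values g_i(x) = a_i^T x - b_i:
  g_1((-2, 0)) = -2
  g_2((-2, 0)) = 2
Stationarity residual: grad f(x) + sum_i lambda_i a_i = (0, 0)
  -> stationarity OK
Primal feasibility (all g_i <= 0): FAILS
Dual feasibility (all lambda_i >= 0): OK
Complementary slackness (lambda_i * g_i(x) = 0 for all i): OK

Verdict: the first failing condition is primal_feasibility -> primal.

primal


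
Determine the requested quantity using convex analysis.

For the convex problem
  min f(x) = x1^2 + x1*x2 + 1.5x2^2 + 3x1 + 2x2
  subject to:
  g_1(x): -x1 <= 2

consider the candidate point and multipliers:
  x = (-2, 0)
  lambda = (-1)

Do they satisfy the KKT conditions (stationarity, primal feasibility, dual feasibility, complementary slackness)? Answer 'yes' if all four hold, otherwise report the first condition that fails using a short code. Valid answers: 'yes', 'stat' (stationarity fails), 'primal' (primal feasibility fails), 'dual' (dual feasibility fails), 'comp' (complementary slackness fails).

Gradient of f: grad f(x) = Q x + c = (-1, 0)
Constraint values g_i(x) = a_i^T x - b_i:
  g_1((-2, 0)) = 0
Stationarity residual: grad f(x) + sum_i lambda_i a_i = (0, 0)
  -> stationarity OK
Primal feasibility (all g_i <= 0): OK
Dual feasibility (all lambda_i >= 0): FAILS
Complementary slackness (lambda_i * g_i(x) = 0 for all i): OK

Verdict: the first failing condition is dual_feasibility -> dual.

dual


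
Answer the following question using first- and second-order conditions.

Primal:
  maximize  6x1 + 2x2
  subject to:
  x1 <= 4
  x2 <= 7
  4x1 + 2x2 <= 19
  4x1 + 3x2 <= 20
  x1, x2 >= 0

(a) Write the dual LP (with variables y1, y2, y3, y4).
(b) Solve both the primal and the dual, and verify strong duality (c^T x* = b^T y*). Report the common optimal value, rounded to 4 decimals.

The standard primal-dual pair for 'max c^T x s.t. A x <= b, x >= 0' is:
  Dual:  min b^T y  s.t.  A^T y >= c,  y >= 0.

So the dual LP is:
  minimize  4y1 + 7y2 + 19y3 + 20y4
  subject to:
    y1 + 4y3 + 4y4 >= 6
    y2 + 2y3 + 3y4 >= 2
    y1, y2, y3, y4 >= 0

Solving the primal: x* = (4, 1.3333).
  primal value c^T x* = 26.6667.
Solving the dual: y* = (3.3333, 0, 0, 0.6667).
  dual value b^T y* = 26.6667.
Strong duality: c^T x* = b^T y*. Confirmed.

26.6667


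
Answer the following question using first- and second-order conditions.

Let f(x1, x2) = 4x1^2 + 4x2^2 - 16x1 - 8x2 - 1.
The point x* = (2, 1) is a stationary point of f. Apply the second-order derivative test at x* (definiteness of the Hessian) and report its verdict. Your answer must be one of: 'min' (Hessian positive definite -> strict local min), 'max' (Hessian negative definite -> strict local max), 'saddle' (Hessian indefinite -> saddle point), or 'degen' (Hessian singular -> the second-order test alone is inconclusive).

Compute the Hessian H = grad^2 f:
  H = [[8, 0], [0, 8]]
Verify stationarity: grad f(x*) = H x* + g = (0, 0).
Eigenvalues of H: 8, 8.
Both eigenvalues > 0, so H is positive definite -> x* is a strict local min.

min


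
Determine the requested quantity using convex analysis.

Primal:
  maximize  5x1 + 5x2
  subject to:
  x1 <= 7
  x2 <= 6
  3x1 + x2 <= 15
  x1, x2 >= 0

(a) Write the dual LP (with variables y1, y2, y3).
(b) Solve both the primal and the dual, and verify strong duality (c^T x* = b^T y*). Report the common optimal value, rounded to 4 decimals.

The standard primal-dual pair for 'max c^T x s.t. A x <= b, x >= 0' is:
  Dual:  min b^T y  s.t.  A^T y >= c,  y >= 0.

So the dual LP is:
  minimize  7y1 + 6y2 + 15y3
  subject to:
    y1 + 3y3 >= 5
    y2 + y3 >= 5
    y1, y2, y3 >= 0

Solving the primal: x* = (3, 6).
  primal value c^T x* = 45.
Solving the dual: y* = (0, 3.3333, 1.6667).
  dual value b^T y* = 45.
Strong duality: c^T x* = b^T y*. Confirmed.

45


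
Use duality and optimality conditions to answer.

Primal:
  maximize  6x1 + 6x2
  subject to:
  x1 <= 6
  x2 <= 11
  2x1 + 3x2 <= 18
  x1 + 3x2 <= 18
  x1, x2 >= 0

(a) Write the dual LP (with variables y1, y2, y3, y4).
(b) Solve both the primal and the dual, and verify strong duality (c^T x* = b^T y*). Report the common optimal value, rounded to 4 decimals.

The standard primal-dual pair for 'max c^T x s.t. A x <= b, x >= 0' is:
  Dual:  min b^T y  s.t.  A^T y >= c,  y >= 0.

So the dual LP is:
  minimize  6y1 + 11y2 + 18y3 + 18y4
  subject to:
    y1 + 2y3 + y4 >= 6
    y2 + 3y3 + 3y4 >= 6
    y1, y2, y3, y4 >= 0

Solving the primal: x* = (6, 2).
  primal value c^T x* = 48.
Solving the dual: y* = (2, 0, 2, 0).
  dual value b^T y* = 48.
Strong duality: c^T x* = b^T y*. Confirmed.

48


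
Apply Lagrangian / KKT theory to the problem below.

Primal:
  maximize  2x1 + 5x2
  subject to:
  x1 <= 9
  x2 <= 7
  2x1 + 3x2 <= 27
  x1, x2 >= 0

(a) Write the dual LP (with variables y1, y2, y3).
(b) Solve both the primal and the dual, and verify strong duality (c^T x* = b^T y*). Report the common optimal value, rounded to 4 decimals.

The standard primal-dual pair for 'max c^T x s.t. A x <= b, x >= 0' is:
  Dual:  min b^T y  s.t.  A^T y >= c,  y >= 0.

So the dual LP is:
  minimize  9y1 + 7y2 + 27y3
  subject to:
    y1 + 2y3 >= 2
    y2 + 3y3 >= 5
    y1, y2, y3 >= 0

Solving the primal: x* = (3, 7).
  primal value c^T x* = 41.
Solving the dual: y* = (0, 2, 1).
  dual value b^T y* = 41.
Strong duality: c^T x* = b^T y*. Confirmed.

41


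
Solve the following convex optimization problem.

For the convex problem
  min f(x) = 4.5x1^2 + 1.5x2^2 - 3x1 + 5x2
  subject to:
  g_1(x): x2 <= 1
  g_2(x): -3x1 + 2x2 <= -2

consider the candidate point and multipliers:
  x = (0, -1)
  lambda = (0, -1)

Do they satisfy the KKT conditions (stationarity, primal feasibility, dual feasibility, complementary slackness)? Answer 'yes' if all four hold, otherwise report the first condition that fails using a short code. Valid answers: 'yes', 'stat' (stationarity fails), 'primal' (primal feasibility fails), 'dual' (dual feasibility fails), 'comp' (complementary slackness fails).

Gradient of f: grad f(x) = Q x + c = (-3, 2)
Constraint values g_i(x) = a_i^T x - b_i:
  g_1((0, -1)) = -2
  g_2((0, -1)) = 0
Stationarity residual: grad f(x) + sum_i lambda_i a_i = (0, 0)
  -> stationarity OK
Primal feasibility (all g_i <= 0): OK
Dual feasibility (all lambda_i >= 0): FAILS
Complementary slackness (lambda_i * g_i(x) = 0 for all i): OK

Verdict: the first failing condition is dual_feasibility -> dual.

dual


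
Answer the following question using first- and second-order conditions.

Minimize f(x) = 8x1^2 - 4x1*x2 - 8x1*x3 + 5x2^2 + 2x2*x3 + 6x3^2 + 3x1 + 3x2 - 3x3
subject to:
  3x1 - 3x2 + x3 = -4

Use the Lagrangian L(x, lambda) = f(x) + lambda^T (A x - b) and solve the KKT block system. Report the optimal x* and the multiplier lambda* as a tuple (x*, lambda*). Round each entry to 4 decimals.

Form the Lagrangian:
  L(x, lambda) = (1/2) x^T Q x + c^T x + lambda^T (A x - b)
Stationarity (grad_x L = 0): Q x + c + A^T lambda = 0.
Primal feasibility: A x = b.

This gives the KKT block system:
  [ Q   A^T ] [ x     ]   [-c ]
  [ A    0  ] [ lambda ] = [ b ]

Solving the linear system:
  x*      = (-0.9126, 0.2186, -0.6066)
  lambda* = (2.541)
  f(x*)   = 4.9508

x* = (-0.9126, 0.2186, -0.6066), lambda* = (2.541)


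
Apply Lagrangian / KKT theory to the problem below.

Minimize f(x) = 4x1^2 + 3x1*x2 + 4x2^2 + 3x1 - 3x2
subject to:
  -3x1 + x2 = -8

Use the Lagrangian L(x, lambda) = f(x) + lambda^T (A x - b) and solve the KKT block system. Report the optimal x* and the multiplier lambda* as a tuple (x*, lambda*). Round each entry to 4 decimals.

Form the Lagrangian:
  L(x, lambda) = (1/2) x^T Q x + c^T x + lambda^T (A x - b)
Stationarity (grad_x L = 0): Q x + c + A^T lambda = 0.
Primal feasibility: A x = b.

This gives the KKT block system:
  [ Q   A^T ] [ x     ]   [-c ]
  [ A    0  ] [ lambda ] = [ b ]

Solving the linear system:
  x*      = (2.2653, -1.2041)
  lambda* = (5.8367)
  f(x*)   = 28.551

x* = (2.2653, -1.2041), lambda* = (5.8367)


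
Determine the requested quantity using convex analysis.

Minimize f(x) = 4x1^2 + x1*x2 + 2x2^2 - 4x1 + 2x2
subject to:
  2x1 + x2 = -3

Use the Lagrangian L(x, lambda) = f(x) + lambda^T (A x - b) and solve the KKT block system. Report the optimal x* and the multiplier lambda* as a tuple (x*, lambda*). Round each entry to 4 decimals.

Form the Lagrangian:
  L(x, lambda) = (1/2) x^T Q x + c^T x + lambda^T (A x - b)
Stationarity (grad_x L = 0): Q x + c + A^T lambda = 0.
Primal feasibility: A x = b.

This gives the KKT block system:
  [ Q   A^T ] [ x     ]   [-c ]
  [ A    0  ] [ lambda ] = [ b ]

Solving the linear system:
  x*      = (-0.65, -1.7)
  lambda* = (5.45)
  f(x*)   = 7.775

x* = (-0.65, -1.7), lambda* = (5.45)


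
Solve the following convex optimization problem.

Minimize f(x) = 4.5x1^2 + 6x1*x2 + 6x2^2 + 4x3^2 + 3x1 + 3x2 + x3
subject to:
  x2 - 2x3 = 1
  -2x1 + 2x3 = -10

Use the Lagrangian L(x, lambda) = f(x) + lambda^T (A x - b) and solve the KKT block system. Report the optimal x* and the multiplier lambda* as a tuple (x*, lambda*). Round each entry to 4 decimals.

Form the Lagrangian:
  L(x, lambda) = (1/2) x^T Q x + c^T x + lambda^T (A x - b)
Stationarity (grad_x L = 0): Q x + c + A^T lambda = 0.
Primal feasibility: A x = b.

This gives the KKT block system:
  [ Q   A^T ] [ x     ]   [-c ]
  [ A    0  ] [ lambda ] = [ b ]

Solving the linear system:
  x*      = (3.3708, -2.2584, -1.6292)
  lambda* = (3.8764, 9.8933)
  f(x*)   = 48.382

x* = (3.3708, -2.2584, -1.6292), lambda* = (3.8764, 9.8933)


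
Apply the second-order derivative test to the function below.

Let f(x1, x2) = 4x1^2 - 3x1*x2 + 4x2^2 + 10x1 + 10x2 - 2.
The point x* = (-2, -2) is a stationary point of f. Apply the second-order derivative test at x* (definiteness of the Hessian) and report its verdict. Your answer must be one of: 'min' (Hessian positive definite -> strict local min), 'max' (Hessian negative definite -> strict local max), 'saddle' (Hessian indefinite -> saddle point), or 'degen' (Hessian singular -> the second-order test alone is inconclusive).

Compute the Hessian H = grad^2 f:
  H = [[8, -3], [-3, 8]]
Verify stationarity: grad f(x*) = H x* + g = (0, 0).
Eigenvalues of H: 5, 11.
Both eigenvalues > 0, so H is positive definite -> x* is a strict local min.

min


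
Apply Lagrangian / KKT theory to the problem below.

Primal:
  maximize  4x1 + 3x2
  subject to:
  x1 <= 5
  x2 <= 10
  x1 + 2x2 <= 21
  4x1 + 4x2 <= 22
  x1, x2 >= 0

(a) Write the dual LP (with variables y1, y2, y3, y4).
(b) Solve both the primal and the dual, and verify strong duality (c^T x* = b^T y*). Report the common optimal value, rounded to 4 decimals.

The standard primal-dual pair for 'max c^T x s.t. A x <= b, x >= 0' is:
  Dual:  min b^T y  s.t.  A^T y >= c,  y >= 0.

So the dual LP is:
  minimize  5y1 + 10y2 + 21y3 + 22y4
  subject to:
    y1 + y3 + 4y4 >= 4
    y2 + 2y3 + 4y4 >= 3
    y1, y2, y3, y4 >= 0

Solving the primal: x* = (5, 0.5).
  primal value c^T x* = 21.5.
Solving the dual: y* = (1, 0, 0, 0.75).
  dual value b^T y* = 21.5.
Strong duality: c^T x* = b^T y*. Confirmed.

21.5


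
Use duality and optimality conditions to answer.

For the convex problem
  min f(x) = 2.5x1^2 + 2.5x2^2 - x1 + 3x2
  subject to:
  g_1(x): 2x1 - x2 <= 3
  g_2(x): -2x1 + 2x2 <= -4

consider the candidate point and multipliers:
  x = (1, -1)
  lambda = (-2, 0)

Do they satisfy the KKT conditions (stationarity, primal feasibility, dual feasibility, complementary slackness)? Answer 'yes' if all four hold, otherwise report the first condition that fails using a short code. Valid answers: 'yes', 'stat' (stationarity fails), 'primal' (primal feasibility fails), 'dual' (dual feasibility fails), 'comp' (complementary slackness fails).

Gradient of f: grad f(x) = Q x + c = (4, -2)
Constraint values g_i(x) = a_i^T x - b_i:
  g_1((1, -1)) = 0
  g_2((1, -1)) = 0
Stationarity residual: grad f(x) + sum_i lambda_i a_i = (0, 0)
  -> stationarity OK
Primal feasibility (all g_i <= 0): OK
Dual feasibility (all lambda_i >= 0): FAILS
Complementary slackness (lambda_i * g_i(x) = 0 for all i): OK

Verdict: the first failing condition is dual_feasibility -> dual.

dual
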